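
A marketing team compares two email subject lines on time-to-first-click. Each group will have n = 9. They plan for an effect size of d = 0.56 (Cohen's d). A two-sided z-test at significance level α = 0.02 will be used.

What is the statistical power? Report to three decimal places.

Noncentrality parameter: δ = d·√(n/2) = 0.56 × √(9/2) = 1.1879
Two-sided α = 0.02 → critical value z_{0.01} = 2.326.
Power = Φ(δ − 2.326) + Φ(−δ − 2.326) = Φ(-1.138) + Φ(-3.514) = 0.1275 + 0.0002 = 0.1277.

Power ≈ 0.128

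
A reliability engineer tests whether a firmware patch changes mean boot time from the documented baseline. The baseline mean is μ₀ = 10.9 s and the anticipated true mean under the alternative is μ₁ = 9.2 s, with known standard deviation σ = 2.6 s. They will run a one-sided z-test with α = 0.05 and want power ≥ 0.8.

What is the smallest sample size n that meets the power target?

n = 15

Standardized effect: d = |μ₁ − μ₀| / σ = |9.2 − 10.9| / 2.6 = 0.6538
Set Φ(δ − 1.645) = 0.8; then δ − 1.645 = Φ⁻¹(0.8) = 0.842, giving δ = 2.486.
δ = d·√n ⇒ n = (δ/d)² = (2.486 / 0.6538)² = 14.46.
Round up to the next whole unit.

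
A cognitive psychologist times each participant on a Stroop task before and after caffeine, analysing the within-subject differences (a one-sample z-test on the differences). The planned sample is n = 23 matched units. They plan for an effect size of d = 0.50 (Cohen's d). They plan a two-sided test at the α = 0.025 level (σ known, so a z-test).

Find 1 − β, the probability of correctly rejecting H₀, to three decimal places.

Power ≈ 0.562

Noncentrality parameter: λ = d·√n = 0.50 × √23 = 2.3979
Two-sided α = 0.025 → critical value z_{0.0125} = 2.241.
Power = Φ(λ − 2.241) + Φ(−λ − 2.241) = Φ(0.157) + Φ(-4.639) = 0.5622 + 0.0000 = 0.5622.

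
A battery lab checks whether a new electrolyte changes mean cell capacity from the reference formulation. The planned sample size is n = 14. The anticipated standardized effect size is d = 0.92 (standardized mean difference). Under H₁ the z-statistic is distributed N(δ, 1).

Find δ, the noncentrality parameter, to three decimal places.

The noncentrality parameter scales effect size by the design's sample-size factor: δ = d·√n = 0.92 × √14 = 3.4423

δ ≈ 3.442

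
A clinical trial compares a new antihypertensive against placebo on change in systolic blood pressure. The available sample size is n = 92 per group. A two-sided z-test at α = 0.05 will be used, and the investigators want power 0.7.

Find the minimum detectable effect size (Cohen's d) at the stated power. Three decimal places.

Required noncentrality: δ = z_{0.025} + z_{0.30} = 1.960 + 0.524 = 2.484.
(Lower-tail contribution to power is negligible for δ > 0.)
δ = d·√(n/2) ⇒ d = δ/√(n/2) = 2.484/√(92/2) = 0.3663.

d ≈ 0.366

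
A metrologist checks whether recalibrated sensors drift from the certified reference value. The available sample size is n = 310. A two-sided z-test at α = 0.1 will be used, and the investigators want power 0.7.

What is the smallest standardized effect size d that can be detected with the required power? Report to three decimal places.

d ≈ 0.123

Required noncentrality: δ = z_{0.05} + z_{0.30} = 1.645 + 0.524 = 2.169.
(Lower-tail contribution to power is negligible for δ > 0.)
δ = d·√n ⇒ d = δ/√n = 2.169/√310 = 0.1232.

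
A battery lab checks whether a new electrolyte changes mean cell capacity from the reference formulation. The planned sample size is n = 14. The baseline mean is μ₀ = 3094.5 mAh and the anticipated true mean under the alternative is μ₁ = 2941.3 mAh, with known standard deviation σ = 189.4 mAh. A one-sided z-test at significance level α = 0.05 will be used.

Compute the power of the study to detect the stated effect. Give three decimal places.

Power ≈ 0.916

Standardized effect: d = |μ₁ − μ₀| / σ = |2941.3 − 3094.5| / 189.4 = 0.8089
Noncentrality parameter: δ = d·√n = 0.8089 × √14 = 3.0265
Critical value for a one-sided test at α = 0.05: z_α = 1.645.
Power = Φ(δ − 1.645) = Φ(1.382) = 0.9165.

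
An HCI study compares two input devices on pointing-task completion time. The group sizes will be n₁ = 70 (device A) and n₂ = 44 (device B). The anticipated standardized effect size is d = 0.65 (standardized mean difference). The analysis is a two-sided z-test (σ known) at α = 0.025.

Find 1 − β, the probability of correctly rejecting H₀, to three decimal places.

Power ≈ 0.872

Noncentrality parameter: δ = d / √(1/n₁ + 1/n₂) = 0.65 / √(1/70 + 1/44) = 3.3786
Two-sided α = 0.025 → critical value z_{0.0125} = 2.241.
Power = Φ(δ − 2.241) + Φ(−δ − 2.241) = Φ(1.137) + Φ(-5.620) = 0.8723 + 0.0000 = 0.8723.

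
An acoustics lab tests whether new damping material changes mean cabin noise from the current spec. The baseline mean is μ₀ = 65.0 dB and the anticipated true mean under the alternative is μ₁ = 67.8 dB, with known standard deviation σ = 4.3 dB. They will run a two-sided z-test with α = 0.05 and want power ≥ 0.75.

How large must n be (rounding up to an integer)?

Standardized effect: d = |μ₁ − μ₀| / σ = |67.8 − 65.0| / 4.3 = 0.6512
Set Φ(δ − 1.960) = 0.75; then δ − 1.960 = Φ⁻¹(0.75) = 0.674, giving δ = 2.634.
(For δ > 0 the lower-tail rejection region contributes negligibly to power, so the one-term inversion is standard.)
δ = d·√n ⇒ n = (δ/d)² = (2.634 / 0.6512)² = 16.37.
Round up to the next whole unit.

n = 17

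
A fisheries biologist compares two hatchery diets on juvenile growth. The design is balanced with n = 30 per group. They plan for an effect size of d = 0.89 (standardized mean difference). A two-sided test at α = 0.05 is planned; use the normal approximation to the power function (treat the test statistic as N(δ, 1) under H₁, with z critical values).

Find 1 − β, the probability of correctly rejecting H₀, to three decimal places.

Noncentrality parameter: δ = d·√(n/2) = 0.89 × √(30/2) = 3.4470
Two-sided α = 0.05 → critical value z_{0.025} = 1.960.
Power = Φ(δ − 1.960) + Φ(−δ − 1.960) = Φ(1.487) + Φ(-5.407) = 0.9315 + 0.0000 = 0.9315.

Power ≈ 0.931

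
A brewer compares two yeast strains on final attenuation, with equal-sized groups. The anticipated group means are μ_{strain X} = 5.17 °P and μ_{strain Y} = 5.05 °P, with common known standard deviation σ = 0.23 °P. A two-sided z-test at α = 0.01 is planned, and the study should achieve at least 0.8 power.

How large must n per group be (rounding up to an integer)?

n = 86 per group

Standardized effect: d = |μ_{strain X} − μ_{strain Y}| / σ = |5.17 − 5.05| / 0.23 = 0.5217
For power 0.8 need Φ(δ − z_{0.005}) = 0.8, so δ = z_{0.005} + z_{0.20} = 2.576 + 0.842 = 3.417.
(The Φ(−δ − z_{α/2}) term is vanishingly small for δ > 0 and is dropped in the standard sample-size formula.)
δ = d·√(n/2) ⇒ n = 2(δ/d)² = 2 × (3.417 / 0.5217)² = 85.81.
Rounding up, n = 86 per group.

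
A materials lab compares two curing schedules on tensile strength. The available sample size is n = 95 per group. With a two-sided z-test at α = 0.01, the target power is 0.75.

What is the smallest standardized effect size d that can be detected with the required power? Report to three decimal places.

Required noncentrality: δ = z_{0.005} + z_{0.25} = 2.576 + 0.674 = 3.250.
(The second rejection-region term Φ(−δ − z_{α/2}) is negligible and dropped.)
δ = d·√(n/2) ⇒ d = δ/√(n/2) = 3.250/√(95/2) = 0.4716.

d ≈ 0.472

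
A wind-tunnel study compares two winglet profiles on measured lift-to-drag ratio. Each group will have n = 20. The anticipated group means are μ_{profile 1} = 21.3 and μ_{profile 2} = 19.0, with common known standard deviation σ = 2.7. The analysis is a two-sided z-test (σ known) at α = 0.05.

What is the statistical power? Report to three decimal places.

Standardized effect: d = |μ_{profile 1} − μ_{profile 2}| / σ = |21.3 − 19.0| / 2.7 = 0.8519
Noncentrality parameter: δ = d·√(n/2) = 0.8519 × √(20/2) = 2.6938
Critical value for a two-sided test at α = 0.05: z_{α/2} = 1.960.
Power = Φ(δ − 1.960) + Φ(−δ − 1.960) = Φ(0.734) + Φ(-4.654) = 0.7685 + 0.0000 = 0.7685.

Power ≈ 0.768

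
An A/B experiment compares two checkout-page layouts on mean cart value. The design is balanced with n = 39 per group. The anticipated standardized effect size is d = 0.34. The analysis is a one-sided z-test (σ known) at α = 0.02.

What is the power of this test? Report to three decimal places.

Noncentrality parameter: δ = d·√(n/2) = 0.34 × √(39/2) = 1.5014
Critical value for a one-sided test at α = 0.02: z_α = 2.054.
Power = P(Z > 2.054 − δ) = Φ(-0.552) = 0.2904.

Power ≈ 0.290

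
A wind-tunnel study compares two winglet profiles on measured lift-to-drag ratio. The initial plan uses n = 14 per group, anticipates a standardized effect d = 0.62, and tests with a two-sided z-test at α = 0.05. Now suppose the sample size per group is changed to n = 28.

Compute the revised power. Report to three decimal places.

With n = 28 per group: δ = d·√(n/2) = 0.62 × √(28/2) = 2.3198. Critical value z_{0.025} = 1.960.
Revised power = Φ(δ − 1.960) + Φ(−δ − 1.960) = Φ(0.360) + Φ(-4.280) = 0.6405 + 0.0000 = 0.6405.

Power ≈ 0.641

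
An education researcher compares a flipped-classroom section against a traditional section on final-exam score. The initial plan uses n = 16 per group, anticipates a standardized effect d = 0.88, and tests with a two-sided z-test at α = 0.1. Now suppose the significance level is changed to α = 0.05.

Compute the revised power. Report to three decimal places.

Power ≈ 0.702

δ = d·√(n/2) = 0.88 × √(16/2) = 2.4890 (unchanged). New critical value: z_{0.025} = 1.960.
Revised power = Φ(δ − 1.960) + Φ(−δ − 1.960) = Φ(0.529) + Φ(-4.449) = 0.7016 + 0.0000 = 0.7016.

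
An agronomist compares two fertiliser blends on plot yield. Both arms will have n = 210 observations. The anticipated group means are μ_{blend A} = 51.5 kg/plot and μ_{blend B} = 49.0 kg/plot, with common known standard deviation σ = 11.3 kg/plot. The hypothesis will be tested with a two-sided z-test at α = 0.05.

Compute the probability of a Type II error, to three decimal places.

Standardized effect: d = |μ_{blend A} − μ_{blend B}| / σ = |51.5 − 49.0| / 11.3 = 0.2212
Noncentrality parameter: δ = d·√(n/2) = 0.2212 × √(210/2) = 2.2670
Two-sided α = 0.05 → critical value z_{0.025} = 1.960.
Power = Φ(δ − 1.960) + Φ(−δ − 1.960) = Φ(0.307) + Φ(-4.227) = 0.6206 + 0.0000 = 0.6206.
Type II error: β = 1 − power = 1 − 0.6206 = 0.3794.

β ≈ 0.379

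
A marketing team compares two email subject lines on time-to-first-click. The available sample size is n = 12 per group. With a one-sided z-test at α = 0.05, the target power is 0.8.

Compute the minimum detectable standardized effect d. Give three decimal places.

Required noncentrality: δ = z_{0.05} + z_{0.20} = 1.645 + 0.842 = 2.486.
δ = d·√(n/2) ⇒ d = δ/√(n/2) = 2.486/√(12/2) = 1.0151.

d ≈ 1.015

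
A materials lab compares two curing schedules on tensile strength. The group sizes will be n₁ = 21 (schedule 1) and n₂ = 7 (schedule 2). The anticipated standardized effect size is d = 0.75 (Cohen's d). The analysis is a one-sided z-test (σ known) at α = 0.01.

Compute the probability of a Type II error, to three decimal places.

β ≈ 0.728

Noncentrality parameter: δ = d / √(1/n₁ + 1/n₂) = 0.75 / √(1/21 + 1/7) = 1.7185
One-sided α = 0.01 → critical value z_{0.01} = 2.326.
Power = P(Z > 2.326 − δ) = Φ(-0.608) = 0.2716.
Type II error: β = 1 − power = 1 − 0.2716 = 0.7284.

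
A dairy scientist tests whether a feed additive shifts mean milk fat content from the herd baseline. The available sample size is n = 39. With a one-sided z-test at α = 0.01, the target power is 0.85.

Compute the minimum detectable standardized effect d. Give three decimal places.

Need Φ(δ − 2.326) = 0.85, so δ = 2.326 + 1.036 = 3.363.
δ = d·√n ⇒ d = δ/√n = 3.363/√39 = 0.5385.

d ≈ 0.538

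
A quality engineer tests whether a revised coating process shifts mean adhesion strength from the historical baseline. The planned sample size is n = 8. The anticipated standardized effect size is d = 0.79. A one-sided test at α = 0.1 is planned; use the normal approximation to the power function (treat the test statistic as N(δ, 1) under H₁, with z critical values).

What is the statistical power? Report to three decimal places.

Power ≈ 0.830

Noncentrality parameter: δ = d·√n = 0.79 × √8 = 2.2345
Critical value for a one-sided test at α = 0.1: z_α = 1.282.
Power = P(Z > 1.282 − δ) = Φ(0.953) = 0.8297.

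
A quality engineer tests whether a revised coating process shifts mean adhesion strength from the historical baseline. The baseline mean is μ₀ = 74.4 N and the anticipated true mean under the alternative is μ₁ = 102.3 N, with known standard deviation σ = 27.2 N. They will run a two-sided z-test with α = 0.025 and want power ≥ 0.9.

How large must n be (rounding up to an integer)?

n = 12

Standardized effect: d = |μ₁ − μ₀| / σ = |102.3 − 74.4| / 27.2 = 1.0257
Set Φ(δ − 2.241) = 0.9; then δ − 2.241 = Φ⁻¹(0.9) = 1.282, giving δ = 3.523.
(For δ > 0 the lower-tail rejection region contributes negligibly to power, so the one-term inversion is standard.)
δ = d·√n ⇒ n = (δ/d)² = (3.523 / 1.0257)² = 11.80.
Round up to the next whole unit.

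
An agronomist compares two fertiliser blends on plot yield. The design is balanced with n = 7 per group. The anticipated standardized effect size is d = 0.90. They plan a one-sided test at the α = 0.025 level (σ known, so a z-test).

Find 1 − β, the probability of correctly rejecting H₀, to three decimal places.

Power ≈ 0.391

Noncentrality parameter: δ = d·√(n/2) = 0.90 × √(7/2) = 1.6837
Critical value for a one-sided test at α = 0.025: z_α = 1.960.
Power = Φ(δ − 1.960) = Φ(-0.276) = 0.3912.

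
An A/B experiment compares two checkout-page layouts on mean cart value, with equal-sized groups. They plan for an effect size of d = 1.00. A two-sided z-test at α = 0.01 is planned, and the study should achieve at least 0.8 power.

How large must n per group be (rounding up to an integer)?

n = 24 per group

For power 0.8 need Φ(δ − z_{0.005}) = 0.8, so δ = z_{0.005} + z_{0.20} = 2.576 + 0.842 = 3.417.
(The Φ(−δ − z_{α/2}) term is vanishingly small for δ > 0 and is dropped in the standard sample-size formula.)
δ = d·√(n/2) ⇒ n = 2(δ/d)² = 2 × (3.417 / 1.00)² = 23.36.
Rounding up, n = 24 per group.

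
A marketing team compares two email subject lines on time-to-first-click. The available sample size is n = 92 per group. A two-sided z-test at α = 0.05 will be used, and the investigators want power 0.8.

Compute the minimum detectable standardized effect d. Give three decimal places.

d ≈ 0.413

Need Φ(δ − 1.960) = 0.8, so δ = 1.960 + 0.842 = 2.802.
(Lower-tail contribution to power is negligible for δ > 0.)
δ = d·√(n/2) ⇒ d = δ/√(n/2) = 2.802/√(92/2) = 0.4131.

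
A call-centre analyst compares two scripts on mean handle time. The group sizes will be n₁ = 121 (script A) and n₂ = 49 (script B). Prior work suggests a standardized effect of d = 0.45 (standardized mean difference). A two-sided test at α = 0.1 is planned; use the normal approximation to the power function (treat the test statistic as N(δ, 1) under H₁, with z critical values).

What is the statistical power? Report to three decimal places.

Noncentrality parameter: δ = d / √(1/n₁ + 1/n₂) = 0.45 / √(1/121 + 1/49) = 2.6575
Two-sided α = 0.1 → critical value z_{0.05} = 1.645.
Power = Φ(δ − 1.645) + Φ(−δ − 1.645) = Φ(1.013) + Φ(-4.302) = 0.8444 + 0.0000 = 0.8444.

Power ≈ 0.844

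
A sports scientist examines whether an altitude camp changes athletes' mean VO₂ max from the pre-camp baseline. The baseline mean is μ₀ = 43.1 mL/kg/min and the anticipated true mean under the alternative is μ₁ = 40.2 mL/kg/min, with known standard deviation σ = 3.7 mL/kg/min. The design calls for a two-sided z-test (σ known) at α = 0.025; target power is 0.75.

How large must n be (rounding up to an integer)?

n = 14

Standardized effect: d = |μ₁ − μ₀| / σ = |40.2 − 43.1| / 3.7 = 0.7838
For power 0.75 need Φ(δ − z_{0.0125}) = 0.75, so δ = z_{0.0125} + z_{0.25} = 2.241 + 0.674 = 2.916.
(For δ > 0 the lower-tail rejection region contributes negligibly to power, so the one-term inversion is standard.)
δ = d·√n ⇒ n = (δ/d)² = (2.916 / 0.7838)² = 13.84.
Rounding up, n = 14.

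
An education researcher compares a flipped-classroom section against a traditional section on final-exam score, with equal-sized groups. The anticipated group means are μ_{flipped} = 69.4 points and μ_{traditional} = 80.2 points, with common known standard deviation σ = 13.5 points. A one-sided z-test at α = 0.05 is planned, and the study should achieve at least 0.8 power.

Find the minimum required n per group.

n = 20 per group

Standardized effect: d = |μ_{flipped} − μ_{traditional}| / σ = |69.4 − 80.2| / 13.5 = 0.8000
For power 0.8 need Φ(δ − z_{0.05}) = 0.8, so δ = z_{0.05} + z_{0.20} = 1.645 + 0.842 = 2.486.
δ = d·√(n/2) ⇒ n = 2(δ/d)² = 2 × (2.486 / 0.8000)² = 19.32.
Round up to the next whole unit.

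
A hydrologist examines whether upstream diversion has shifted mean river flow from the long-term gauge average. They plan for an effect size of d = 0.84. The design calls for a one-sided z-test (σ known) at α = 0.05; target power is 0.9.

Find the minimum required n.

n = 13

Set Φ(δ − 1.645) = 0.9; then δ − 1.645 = Φ⁻¹(0.9) = 1.282, giving δ = 2.926.
δ = d·√n ⇒ n = (δ/d)² = (2.926 / 0.84)² = 12.14.
Round up to the next whole unit.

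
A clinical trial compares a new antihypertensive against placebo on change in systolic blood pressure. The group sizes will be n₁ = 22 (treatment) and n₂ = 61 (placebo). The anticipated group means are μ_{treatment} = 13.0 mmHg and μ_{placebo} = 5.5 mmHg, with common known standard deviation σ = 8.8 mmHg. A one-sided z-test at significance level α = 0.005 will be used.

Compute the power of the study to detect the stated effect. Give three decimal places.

Power ≈ 0.803

Standardized effect: d = |μ_{treatment} − μ_{placebo}| / σ = |13.0 − 5.5| / 8.8 = 0.8523
Noncentrality parameter: δ = d / √(1/n₁ + 1/n₂) = 0.8523 / √(1/22 + 1/61) = 3.4270
Critical value for a one-sided test at α = 0.005: z_α = 2.576.
Power = P(Z > 2.576 − δ) = Φ(0.851) = 0.8027.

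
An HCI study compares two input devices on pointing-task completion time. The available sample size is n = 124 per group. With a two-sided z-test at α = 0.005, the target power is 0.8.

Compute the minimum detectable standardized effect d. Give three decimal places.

Required noncentrality: δ = z_{0.0025} + z_{0.20} = 2.807 + 0.842 = 3.649.
(Lower-tail contribution to power is negligible for δ > 0.)
δ = d·√(n/2) ⇒ d = δ/√(n/2) = 3.649/√(124/2) = 0.4634.

d ≈ 0.463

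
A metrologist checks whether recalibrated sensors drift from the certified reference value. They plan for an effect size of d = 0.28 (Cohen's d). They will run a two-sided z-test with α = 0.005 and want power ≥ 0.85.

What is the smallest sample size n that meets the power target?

n = 189

Set Φ(δ − 2.807) = 0.85; then δ − 2.807 = Φ⁻¹(0.85) = 1.036, giving δ = 3.843.
(The Φ(−δ − z_{α/2}) term is vanishingly small for δ > 0 and is dropped in the standard sample-size formula.)
δ = d·√n ⇒ n = (δ/d)² = (3.843 / 0.28)² = 188.42.
Rounding up, n = 189.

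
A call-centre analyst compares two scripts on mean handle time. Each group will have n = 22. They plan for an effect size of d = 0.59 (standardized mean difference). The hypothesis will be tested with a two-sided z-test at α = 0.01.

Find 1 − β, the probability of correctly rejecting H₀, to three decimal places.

Power ≈ 0.268

Noncentrality parameter: δ = d·√(n/2) = 0.59 × √(22/2) = 1.9568
Two-sided α = 0.01 → critical value z_{0.005} = 2.576.
Power = Φ(δ − 2.576) + Φ(−δ − 2.576) = Φ(-0.619) + Φ(-4.533) = 0.2680 + 0.0000 = 0.2680.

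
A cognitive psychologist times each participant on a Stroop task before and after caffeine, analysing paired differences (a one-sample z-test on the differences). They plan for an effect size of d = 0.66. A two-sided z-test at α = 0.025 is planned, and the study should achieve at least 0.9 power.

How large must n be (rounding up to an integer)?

For power 0.9 need Φ(δ − z_{0.0125}) = 0.9, so δ = z_{0.0125} + z_{0.10} = 2.241 + 1.282 = 3.523.
(Ignoring the negligible lower-tail rejection probability gives the usual closed-form inversion.)
δ = d·√n ⇒ n = (δ/d)² = (3.523 / 0.66)² = 28.49.
Rounding up, n = 29.

n = 29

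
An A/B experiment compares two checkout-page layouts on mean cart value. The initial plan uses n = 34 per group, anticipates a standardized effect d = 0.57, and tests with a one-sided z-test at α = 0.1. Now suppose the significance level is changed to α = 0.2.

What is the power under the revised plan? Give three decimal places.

δ = d·√(n/2) = 0.57 × √(34/2) = 2.3502 (unchanged). New critical value: z_{0.2} = 0.842.
Revised power = Φ(δ − 0.842) = Φ(1.509) = 0.9343.

Power ≈ 0.934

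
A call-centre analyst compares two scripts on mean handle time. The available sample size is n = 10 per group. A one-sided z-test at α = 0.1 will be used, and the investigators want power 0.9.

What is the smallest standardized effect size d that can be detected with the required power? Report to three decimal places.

d ≈ 1.146

Need Φ(δ − 1.282) = 0.9, so δ = 1.282 + 1.282 = 2.563.
δ = d·√(n/2) ⇒ d = δ/√(n/2) = 2.563/√(10/2) = 1.1463.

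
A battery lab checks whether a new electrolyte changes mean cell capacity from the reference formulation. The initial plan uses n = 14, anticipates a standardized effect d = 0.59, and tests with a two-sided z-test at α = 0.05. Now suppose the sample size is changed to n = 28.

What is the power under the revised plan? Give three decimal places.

With n = 28: δ = d·√n = 0.59 × √28 = 3.1220. Critical value z_{0.025} = 1.960.
Revised power = Φ(δ − 1.960) + Φ(−δ − 1.960) = Φ(1.162) + Φ(-5.082) = 0.8774 + 0.0000 = 0.8774.

Power ≈ 0.877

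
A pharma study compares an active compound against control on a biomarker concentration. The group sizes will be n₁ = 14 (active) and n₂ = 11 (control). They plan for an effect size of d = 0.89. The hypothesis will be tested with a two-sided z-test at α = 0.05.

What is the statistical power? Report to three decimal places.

Power ≈ 0.598

Noncentrality parameter: δ = d / √(1/n₁ + 1/n₂) = 0.89 / √(1/14 + 1/11) = 2.2089
Critical value for a two-sided test at α = 0.05: z_{α/2} = 1.960.
Power = Φ(δ − 1.960) + Φ(−δ − 1.960) = Φ(0.249) + Φ(-4.169) = 0.5983 + 0.0000 = 0.5983.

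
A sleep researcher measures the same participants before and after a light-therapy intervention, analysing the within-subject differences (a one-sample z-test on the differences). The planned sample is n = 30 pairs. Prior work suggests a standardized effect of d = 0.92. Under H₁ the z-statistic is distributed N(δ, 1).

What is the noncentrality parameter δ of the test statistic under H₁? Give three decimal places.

δ ≈ 5.039

δ = d·√n = 0.92 × √30 = 5.0390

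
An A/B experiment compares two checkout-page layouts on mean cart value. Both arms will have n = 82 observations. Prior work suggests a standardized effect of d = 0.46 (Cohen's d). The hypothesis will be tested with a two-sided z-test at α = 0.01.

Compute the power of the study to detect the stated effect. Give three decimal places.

Noncentrality parameter: δ = d·√(n/2) = 0.46 × √(82/2) = 2.9454
Critical value for a two-sided test at α = 0.01: z_{α/2} = 2.576.
Power = Φ(δ − 2.576) + Φ(−δ − 2.576) = Φ(0.370) + Φ(-5.521) = 0.6442 + 0.0000 = 0.6442.

Power ≈ 0.644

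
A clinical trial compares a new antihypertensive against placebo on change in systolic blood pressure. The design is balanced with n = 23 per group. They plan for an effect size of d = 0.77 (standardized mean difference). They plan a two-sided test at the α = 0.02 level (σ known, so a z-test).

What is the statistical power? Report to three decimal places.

Noncentrality parameter: δ = d·√(n/2) = 0.77 × √(23/2) = 2.6112
Two-sided α = 0.02 → critical value z_{0.01} = 2.326.
Power = Φ(δ − 2.326) + Φ(−δ − 2.326) = Φ(0.285) + Φ(-4.938) = 0.6121 + 0.0000 = 0.6121.

Power ≈ 0.612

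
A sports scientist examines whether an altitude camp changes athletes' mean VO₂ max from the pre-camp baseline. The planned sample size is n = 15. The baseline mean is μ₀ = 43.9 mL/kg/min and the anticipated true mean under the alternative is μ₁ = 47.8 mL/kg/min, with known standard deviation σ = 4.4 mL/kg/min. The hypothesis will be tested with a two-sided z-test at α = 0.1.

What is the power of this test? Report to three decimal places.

Standardized effect: d = |μ₁ − μ₀| / σ = |47.8 − 43.9| / 4.4 = 0.8864
Noncentrality parameter: δ = d·√n = 0.8864 × √15 = 3.4329
Critical value for a two-sided test at α = 0.1: z_{α/2} = 1.645.
Power = Φ(δ − 1.645) + Φ(−δ − 1.645) = Φ(1.788) + Φ(-5.078) = 0.9631 + 0.0000 = 0.9631.

Power ≈ 0.963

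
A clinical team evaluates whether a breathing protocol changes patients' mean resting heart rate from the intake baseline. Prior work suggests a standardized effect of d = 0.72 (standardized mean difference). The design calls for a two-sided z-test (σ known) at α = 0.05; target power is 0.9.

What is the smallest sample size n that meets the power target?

n = 21

For power 0.9 need Φ(δ − z_{0.025}) = 0.9, so δ = z_{0.025} + z_{0.10} = 1.960 + 1.282 = 3.242.
(The Φ(−δ − z_{α/2}) term is vanishingly small for δ > 0 and is dropped in the standard sample-size formula.)
δ = d·√n ⇒ n = (δ/d)² = (3.242 / 0.72)² = 20.27.
Round up to the next whole unit.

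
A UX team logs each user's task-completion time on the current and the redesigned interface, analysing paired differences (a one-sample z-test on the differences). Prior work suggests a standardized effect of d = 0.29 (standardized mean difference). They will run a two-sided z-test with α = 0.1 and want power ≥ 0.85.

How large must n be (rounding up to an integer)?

For power 0.85 need Φ(δ − z_{0.05}) = 0.85, so δ = z_{0.05} + z_{0.15} = 1.645 + 1.036 = 2.681.
(The Φ(−δ − z_{α/2}) term is vanishingly small for δ > 0 and is dropped in the standard sample-size formula.)
δ = d·√n ⇒ n = (δ/d)² = (2.681 / 0.29)² = 85.49.
Rounding up, n = 86.

n = 86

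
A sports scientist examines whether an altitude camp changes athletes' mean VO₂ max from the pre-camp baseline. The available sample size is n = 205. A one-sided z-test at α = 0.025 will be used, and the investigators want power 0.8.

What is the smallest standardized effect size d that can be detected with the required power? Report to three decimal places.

d ≈ 0.196

Need Φ(δ − 1.960) = 0.8, so δ = 1.960 + 0.842 = 2.802.
δ = d·√n ⇒ d = δ/√n = 2.802/√205 = 0.1957.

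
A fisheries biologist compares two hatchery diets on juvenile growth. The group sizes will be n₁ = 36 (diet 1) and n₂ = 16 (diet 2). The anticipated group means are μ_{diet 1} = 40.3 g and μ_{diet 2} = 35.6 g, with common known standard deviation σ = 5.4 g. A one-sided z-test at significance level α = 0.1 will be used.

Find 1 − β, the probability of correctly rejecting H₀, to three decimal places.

Standardized effect: d = |μ_{diet 1} − μ_{diet 2}| / σ = |40.3 − 35.6| / 5.4 = 0.8704
Noncentrality parameter: δ = d / √(1/n₁ + 1/n₂) = 0.8704 / √(1/36 + 1/16) = 2.8968
Critical value for a one-sided test at α = 0.1: z_α = 1.282.
Power = Φ(δ − 1.282) = Φ(1.615) = 0.9469.

Power ≈ 0.947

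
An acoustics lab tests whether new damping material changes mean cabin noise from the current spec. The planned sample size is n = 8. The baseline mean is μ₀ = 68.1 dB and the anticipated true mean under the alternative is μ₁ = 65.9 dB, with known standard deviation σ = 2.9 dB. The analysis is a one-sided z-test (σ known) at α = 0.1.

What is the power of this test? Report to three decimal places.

Power ≈ 0.806

Standardized effect: d = |μ₁ − μ₀| / σ = |65.9 − 68.1| / 2.9 = 0.7586
Noncentrality parameter: δ = d·√n = 0.7586 × √8 = 2.1457
Critical value for a one-sided test at α = 0.1: z_α = 1.282.
Power = Φ(δ − 1.282) = Φ(0.864) = 0.8062.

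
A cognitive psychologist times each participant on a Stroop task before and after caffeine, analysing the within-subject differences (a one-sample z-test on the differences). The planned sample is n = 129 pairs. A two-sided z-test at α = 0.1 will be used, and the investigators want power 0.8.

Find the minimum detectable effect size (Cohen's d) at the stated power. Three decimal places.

Need Φ(δ − 1.645) = 0.8, so δ = 1.645 + 0.842 = 2.486.
(Lower-tail contribution to power is negligible for δ > 0.)
δ = d·√n ⇒ d = δ/√n = 2.486/√129 = 0.2189.

d ≈ 0.219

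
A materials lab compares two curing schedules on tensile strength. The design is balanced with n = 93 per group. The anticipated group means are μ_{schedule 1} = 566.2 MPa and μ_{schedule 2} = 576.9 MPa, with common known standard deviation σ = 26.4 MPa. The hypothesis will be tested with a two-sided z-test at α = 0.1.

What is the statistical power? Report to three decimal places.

Power ≈ 0.868

Standardized effect: d = |μ_{schedule 1} − μ_{schedule 2}| / σ = |566.2 − 576.9| / 26.4 = 0.4053
Noncentrality parameter: δ = d·√(n/2) = 0.4053 × √(93/2) = 2.7638
Two-sided α = 0.1 → critical value z_{0.05} = 1.645.
Power = Φ(δ − 1.645) + Φ(−δ − 1.645) = Φ(1.119) + Φ(-4.409) = 0.8684 + 0.0000 = 0.8684.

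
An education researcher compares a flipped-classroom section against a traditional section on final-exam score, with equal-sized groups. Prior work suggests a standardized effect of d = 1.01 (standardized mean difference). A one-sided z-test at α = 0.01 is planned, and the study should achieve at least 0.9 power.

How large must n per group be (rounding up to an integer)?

n = 26 per group

For power 0.9 need Φ(δ − z_{0.01}) = 0.9, so δ = z_{0.01} + z_{0.10} = 2.326 + 1.282 = 3.608.
δ = d·√(n/2) ⇒ n = 2(δ/d)² = 2 × (3.608 / 1.01)² = 25.52.
Rounding up, n = 26 per group.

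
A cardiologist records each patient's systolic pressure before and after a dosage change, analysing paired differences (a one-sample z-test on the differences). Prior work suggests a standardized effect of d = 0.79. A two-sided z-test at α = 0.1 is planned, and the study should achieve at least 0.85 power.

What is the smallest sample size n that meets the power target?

For power 0.85 need Φ(δ − z_{0.05}) = 0.85, so δ = z_{0.05} + z_{0.15} = 1.645 + 1.036 = 2.681.
(Ignoring the negligible lower-tail rejection probability gives the usual closed-form inversion.)
δ = d·√n ⇒ n = (δ/d)² = (2.681 / 0.79)² = 11.52.
Rounding up, n = 12.

n = 12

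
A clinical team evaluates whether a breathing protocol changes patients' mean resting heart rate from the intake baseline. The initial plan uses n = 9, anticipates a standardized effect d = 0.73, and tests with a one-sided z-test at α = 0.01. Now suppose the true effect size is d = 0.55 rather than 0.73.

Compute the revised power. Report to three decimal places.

With d = 0.55: δ = d·√n = 0.55 × √9 = 1.6500. Critical value z_{0.01} = 2.326.
Revised power = Φ(δ − 2.326) = Φ(-0.676) = 0.2494.

Power ≈ 0.249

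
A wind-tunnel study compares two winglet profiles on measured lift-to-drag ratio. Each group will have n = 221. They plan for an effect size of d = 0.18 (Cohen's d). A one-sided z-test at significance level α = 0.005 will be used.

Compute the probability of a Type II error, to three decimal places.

Noncentrality parameter: δ = d·√(n/2) = 0.18 × √(221/2) = 1.8921
Critical value for a one-sided test at α = 0.005: z_α = 2.576.
Power = Φ(δ − 2.576) = Φ(-0.684) = 0.2471.
Type II error: β = 1 − power = 1 − 0.2471 = 0.7529.

β ≈ 0.753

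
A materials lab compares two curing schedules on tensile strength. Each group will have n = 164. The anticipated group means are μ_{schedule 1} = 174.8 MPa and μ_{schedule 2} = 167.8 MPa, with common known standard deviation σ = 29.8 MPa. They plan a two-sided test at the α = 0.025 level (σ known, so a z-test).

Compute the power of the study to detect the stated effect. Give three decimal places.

Power ≈ 0.455

Standardized effect: d = |μ_{schedule 1} − μ_{schedule 2}| / σ = |174.8 − 167.8| / 29.8 = 0.2349
Noncentrality parameter: δ = d·√(n/2) = 0.2349 × √(164/2) = 2.1271
Critical value for a two-sided test at α = 0.025: z_{α/2} = 2.241.
Power = Φ(δ − 2.241) + Φ(−δ − 2.241) = Φ(-0.114) + Φ(-4.369) = 0.4545 + 0.0000 = 0.4545.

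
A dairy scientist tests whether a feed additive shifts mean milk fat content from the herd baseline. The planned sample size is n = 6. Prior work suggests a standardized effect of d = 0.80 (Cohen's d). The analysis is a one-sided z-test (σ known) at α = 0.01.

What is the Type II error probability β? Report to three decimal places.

Noncentrality parameter: δ = d·√n = 0.80 × √6 = 1.9596
Critical value for a one-sided test at α = 0.01: z_α = 2.326.
Power = Φ(δ − 2.326) = Φ(-0.367) = 0.3569.
Type II error: β = 1 − power = 1 − 0.3569 = 0.6431.

β ≈ 0.643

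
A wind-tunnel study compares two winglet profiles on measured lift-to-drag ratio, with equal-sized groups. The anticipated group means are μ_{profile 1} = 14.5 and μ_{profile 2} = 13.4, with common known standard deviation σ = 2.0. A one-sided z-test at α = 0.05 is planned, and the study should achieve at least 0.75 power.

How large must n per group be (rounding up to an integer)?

n = 36 per group

Standardized effect: d = |μ_{profile 1} − μ_{profile 2}| / σ = |14.5 − 13.4| / 2.0 = 0.5500
For power 0.75 need Φ(δ − z_{0.05}) = 0.75, so δ = z_{0.05} + z_{0.25} = 1.645 + 0.674 = 2.319.
δ = d·√(n/2) ⇒ n = 2(δ/d)² = 2 × (2.319 / 0.5500)² = 35.57.
Rounding up, n = 36 per group.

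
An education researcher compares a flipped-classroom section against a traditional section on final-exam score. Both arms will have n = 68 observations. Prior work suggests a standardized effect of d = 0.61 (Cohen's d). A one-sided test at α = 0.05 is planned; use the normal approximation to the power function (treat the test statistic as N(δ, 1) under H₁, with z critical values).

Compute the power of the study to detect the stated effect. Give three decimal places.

Power ≈ 0.972

Noncentrality parameter: δ = d·√(n/2) = 0.61 × √(68/2) = 3.5569
Critical value for a one-sided test at α = 0.05: z_α = 1.645.
Power = Φ(δ − 1.645) = Φ(1.912) = 0.9721.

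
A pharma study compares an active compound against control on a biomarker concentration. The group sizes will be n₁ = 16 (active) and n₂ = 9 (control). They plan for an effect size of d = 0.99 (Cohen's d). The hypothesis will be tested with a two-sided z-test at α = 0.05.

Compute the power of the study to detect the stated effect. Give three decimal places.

Noncentrality parameter: δ = d / √(1/n₁ + 1/n₂) = 0.99 / √(1/16 + 1/9) = 2.3760
Critical value for a two-sided test at α = 0.05: z_{α/2} = 1.960.
Power = Φ(δ − 1.960) + Φ(−δ − 1.960) = Φ(0.416) + Φ(-4.336) = 0.6613 + 0.0000 = 0.6613.

Power ≈ 0.661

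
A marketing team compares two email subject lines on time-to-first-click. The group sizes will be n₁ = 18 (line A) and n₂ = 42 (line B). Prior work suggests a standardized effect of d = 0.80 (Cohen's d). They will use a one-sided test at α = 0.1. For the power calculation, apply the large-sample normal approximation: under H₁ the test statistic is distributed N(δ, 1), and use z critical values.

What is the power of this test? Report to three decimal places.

Power ≈ 0.940

Noncentrality parameter: δ = d / √(1/n₁ + 1/n₂) = 0.80 / √(1/18 + 1/42) = 2.8397
One-sided α = 0.1 → critical value z_{0.1} = 1.282.
Power = P(Z > 1.282 − δ) = Φ(1.558) = 0.9404.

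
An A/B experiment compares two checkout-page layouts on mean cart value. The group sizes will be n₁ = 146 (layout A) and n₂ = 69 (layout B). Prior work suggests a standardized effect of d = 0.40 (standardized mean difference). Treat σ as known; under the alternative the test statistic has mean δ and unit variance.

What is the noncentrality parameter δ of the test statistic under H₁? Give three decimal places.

δ ≈ 2.738

The noncentrality parameter scales effect size by the design's sample-size factor: δ = d / √(1/n₁ + 1/n₂) = 0.40 / √(1/146 + 1/69) = 2.7381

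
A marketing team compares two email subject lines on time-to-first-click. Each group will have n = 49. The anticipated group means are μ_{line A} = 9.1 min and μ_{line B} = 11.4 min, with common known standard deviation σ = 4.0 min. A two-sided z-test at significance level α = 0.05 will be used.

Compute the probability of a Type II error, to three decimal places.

Standardized effect: d = |μ_{line A} − μ_{line B}| / σ = |9.1 − 11.4| / 4.0 = 0.5750
Noncentrality parameter: δ = d·√(n/2) = 0.5750 × √(49/2) = 2.8461
Critical value for a two-sided test at α = 0.05: z_{α/2} = 1.960.
Power = Φ(δ − 1.960) + Φ(−δ − 1.960) = Φ(0.886) + Φ(-4.806) = 0.8122 + 0.0000 = 0.8122.
Type II error: β = 1 − power = 1 − 0.8122 = 0.1878.

β ≈ 0.188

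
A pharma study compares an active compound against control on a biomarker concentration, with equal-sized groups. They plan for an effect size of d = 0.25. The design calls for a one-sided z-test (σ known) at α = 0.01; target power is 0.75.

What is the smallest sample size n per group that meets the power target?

n = 289 per group

Set Φ(δ − 2.326) = 0.75; then δ − 2.326 = Φ⁻¹(0.75) = 0.674, giving δ = 3.001.
δ = d·√(n/2) ⇒ n = 2(δ/d)² = 2 × (3.001 / 0.25)² = 288.16.
Round up to the next whole unit.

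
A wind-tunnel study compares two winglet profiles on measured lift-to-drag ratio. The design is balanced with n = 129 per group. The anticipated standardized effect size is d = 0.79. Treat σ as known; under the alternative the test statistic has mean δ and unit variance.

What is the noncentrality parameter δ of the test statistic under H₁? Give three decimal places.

δ = d·√(n/2) = 0.79 × √(129/2) = 6.3446

δ ≈ 6.345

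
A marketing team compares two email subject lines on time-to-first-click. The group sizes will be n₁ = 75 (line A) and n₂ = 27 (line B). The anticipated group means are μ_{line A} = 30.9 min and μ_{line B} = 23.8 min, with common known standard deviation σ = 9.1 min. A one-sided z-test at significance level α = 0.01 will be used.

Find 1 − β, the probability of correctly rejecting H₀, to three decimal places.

Standardized effect: d = |μ_{line A} − μ_{line B}| / σ = |30.9 − 23.8| / 9.1 = 0.7802
Noncentrality parameter: δ = d / √(1/n₁ + 1/n₂) = 0.7802 / √(1/75 + 1/27) = 3.4764
Critical value for a one-sided test at α = 0.01: z_α = 2.326.
Power = P(Z > 2.326 − δ) = Φ(1.150) = 0.8749.

Power ≈ 0.875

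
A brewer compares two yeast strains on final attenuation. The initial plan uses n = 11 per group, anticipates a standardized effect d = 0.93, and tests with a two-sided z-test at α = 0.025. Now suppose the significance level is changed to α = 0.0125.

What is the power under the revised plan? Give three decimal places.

δ = d·√(n/2) = 0.93 × √(11/2) = 2.1810 (unchanged). New critical value: z_{0.0063} = 2.498.
Revised power = Φ(δ − 2.498) + Φ(−δ − 2.498) = Φ(-0.317) + Φ(-4.679) = 0.3757 + 0.0000 = 0.3758.

Power ≈ 0.376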